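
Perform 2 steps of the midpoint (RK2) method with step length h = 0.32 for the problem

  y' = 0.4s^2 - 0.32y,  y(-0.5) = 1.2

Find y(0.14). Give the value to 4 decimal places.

0.9899

Midpoint: k1 = f(s_n, y_n); k2 = f(s_n + h/2, y_n + (h/2)·k1); y_{n+1} = y_n + h·k2.
s=-0.500000, y=1.200000:
  k1 = f(-0.500000, 1.200000) = -0.284000
  k2 = f(-0.340000, 1.154560) = -0.323219
  y ← 1.200000 + 0.32·(-0.323219) = 1.096570
s=-0.180000, y=1.096570:
  k1 = f(-0.180000, 1.096570) = -0.337942
  k2 = f(-0.020000, 1.042499) = -0.333440
  y ← 1.096570 + 0.32·(-0.333440) = 0.989869
y(0.14) ≈ 0.9899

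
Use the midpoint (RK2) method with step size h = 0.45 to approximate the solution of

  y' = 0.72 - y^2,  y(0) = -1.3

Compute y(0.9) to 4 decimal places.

-5.1254

Midpoint: k1 = f(x_n, y_n); k2 = f(x_n + h/2, y_n + (h/2)·k1); y_{n+1} = y_n + h·k2.
x=0.000000, y=-1.300000:
  k1 = f(0.000000, -1.300000) = -0.970000
  k2 = f(0.225000, -1.518250) = -1.585083
  y ← -1.300000 + 0.45·(-1.585083) = -2.013287
x=0.450000, y=-2.013287:
  k1 = f(0.450000, -2.013287) = -3.333326
  k2 = f(0.675000, -2.763286) = -6.915748
  y ← -2.013287 + 0.45·(-6.915748) = -5.125374
y(0.9) ≈ -5.1254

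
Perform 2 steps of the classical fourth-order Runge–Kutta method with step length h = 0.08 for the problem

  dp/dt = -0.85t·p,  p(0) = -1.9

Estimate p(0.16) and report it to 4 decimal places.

RK4: k1 = f(t_n, p_n); k2 = f(t_n + h/2, p_n + (h/2)·k1); k3 = f(t_n + h/2, p_n + (h/2)·k2); k4 = f(t_n + h, p_n + h·k3); p_{n+1} = p_n + (h/6)·(k1 + 2k2 + 2k3 + k4).
t=0.000000, p=-1.900000:
  k1 = f(0.000000, -1.900000) = 0.000000
  k2 = f(0.040000, -1.900000) = 0.064600
  k3 = f(0.040000, -1.897416) = 0.064512
  k4 = f(0.080000, -1.894839) = 0.128849
  p ← -1.900000 + (0.08/6)·(k1 + 2k2 + 2k3 + k4) = -1.894839
t=0.080000, p=-1.894839:
  k1 = f(0.080000, -1.894839) = 0.128849
  k2 = f(0.120000, -1.889685) = 0.192748
  k3 = f(0.120000, -1.887129) = 0.192487
  k4 = f(0.160000, -1.879440) = 0.255604
  p ← -1.894839 + (0.08/6)·(k1 + 2k2 + 2k3 + k4) = -1.879440
p(0.16) ≈ -1.8794

-1.8794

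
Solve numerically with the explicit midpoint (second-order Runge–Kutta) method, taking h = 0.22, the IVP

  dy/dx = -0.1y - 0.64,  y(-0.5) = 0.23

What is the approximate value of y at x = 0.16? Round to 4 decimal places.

Midpoint: k1 = f(x_n, y_n); k2 = f(x_n + h/2, y_n + (h/2)·k1); y_{n+1} = y_n + h·k2.
x=-0.500000, y=0.230000:
  k1 = f(-0.500000, 0.230000) = -0.663000
  k2 = f(-0.390000, 0.157070) = -0.655707
  y ← 0.230000 + 0.22·(-0.655707) = 0.085744
x=-0.280000, y=0.085744:
  k1 = f(-0.280000, 0.085744) = -0.648574
  k2 = f(-0.170000, 0.014401) = -0.641440
  y ← 0.085744 + 0.22·(-0.641440) = -0.055372
x=-0.060000, y=-0.055372:
  k1 = f(-0.060000, -0.055372) = -0.634463
  k2 = f(0.050000, -0.125163) = -0.627484
  y ← -0.055372 + 0.22·(-0.627484) = -0.193419
y(0.16) ≈ -0.1934

-0.1934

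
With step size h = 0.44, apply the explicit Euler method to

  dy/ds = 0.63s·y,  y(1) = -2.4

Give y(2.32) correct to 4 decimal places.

Euler: y_{n+1} = y_n + h·f(s_n, y_n).
s=1.000000, y=-2.400000: f=-1.512000 → y ← -2.400000 + 0.44·(-1.512000) = -3.065280
s=1.440000, y=-3.065280: f=-2.780822 → y ← -3.065280 + 0.44·(-2.780822) = -4.288842
s=1.880000, y=-4.288842: f=-5.079704 → y ← -4.288842 + 0.44·(-5.079704) = -6.523911
y(2.32) ≈ -6.5239

-6.5239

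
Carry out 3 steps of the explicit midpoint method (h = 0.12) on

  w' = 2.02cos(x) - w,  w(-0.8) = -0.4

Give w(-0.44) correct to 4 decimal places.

Midpoint: k1 = f(x_n, w_n); k2 = f(x_n + h/2, w_n + (h/2)·k1); w_{n+1} = w_n + h·k2.
x=-0.800000, w=-0.400000:
  k1 = f(-0.800000, -0.400000) = 1.807348
  k2 = f(-0.740000, -0.291559) = 1.783266
  w ← -0.400000 + 0.12·1.783266 = -0.186008
x=-0.680000, w=-0.186008:
  k1 = f(-0.680000, -0.186008) = 1.756705
  k2 = f(-0.620000, -0.080606) = 1.724640
  w ← -0.186008 + 0.12·1.724640 = 0.020949
x=-0.560000, w=0.020949:
  k1 = f(-0.560000, 0.020949) = 1.690507
  k2 = f(-0.500000, 0.122379) = 1.650338
  w ← 0.020949 + 0.12·1.650338 = 0.218989
w(-0.44) ≈ 0.2190

0.2190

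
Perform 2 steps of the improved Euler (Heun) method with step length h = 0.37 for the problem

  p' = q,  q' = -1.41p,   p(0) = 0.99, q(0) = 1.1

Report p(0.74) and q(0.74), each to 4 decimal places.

Heun on (p,q): k1 = f(s_n, state_n); k2 = f(s_n + h, state_n + h·k1); state_{n+1} = state_n + (h/2)·(k1 + k2).
0.000000: (0.990000, 1.100000)
  k1 = (1.100000, -1.395900)
  predictor → (1.397000, 0.583517)
  k2 = (0.583517, -1.969770)
  → (1.301451, 0.477351)
0.370000: (1.301451, 0.477351)
  k1 = (0.477351, -1.835045)
  predictor → (1.478071, -0.201616)
  k2 = (-0.201616, -2.084079)
  → (1.352462, -0.247687)
(p(0.74), q(0.74)) ≈ (1.3525, -0.2477)

1.3525, -0.2477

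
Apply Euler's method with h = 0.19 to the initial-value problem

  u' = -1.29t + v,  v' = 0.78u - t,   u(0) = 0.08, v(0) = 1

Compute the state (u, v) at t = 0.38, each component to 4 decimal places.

0.4157, 1.0158

Euler on (u,v): u_{n+1} = u_n + h·u', v_{n+1} = v_n + h·v'.
0.000000: (0.080000, 1.000000); f=(1.000000, 0.062400) → (0.270000, 1.011856)
0.190000: (0.270000, 1.011856); f=(0.766756, 0.020600) → (0.415684, 1.015770)
(u(0.38), v(0.38)) ≈ (0.4157, 1.0158)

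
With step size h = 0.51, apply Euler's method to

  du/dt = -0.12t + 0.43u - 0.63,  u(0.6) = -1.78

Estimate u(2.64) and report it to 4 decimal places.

Euler: u_{n+1} = u_n + h·f(t_n, u_n).
t=0.600000, u=-1.780000: f=-1.467400 → u ← -1.780000 + 0.51·(-1.467400) = -2.528374
t=1.110000, u=-2.528374: f=-1.850401 → u ← -2.528374 + 0.51·(-1.850401) = -3.472078
t=1.620000, u=-3.472078: f=-2.317394 → u ← -3.472078 + 0.51·(-2.317394) = -4.653949
t=2.130000, u=-4.653949: f=-2.886798 → u ← -4.653949 + 0.51·(-2.886798) = -6.126216
u(2.64) ≈ -6.1262

-6.1262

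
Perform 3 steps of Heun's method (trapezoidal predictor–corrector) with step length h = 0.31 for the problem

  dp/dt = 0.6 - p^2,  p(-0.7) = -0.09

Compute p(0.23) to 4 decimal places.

0.4125

Heun: k1 = f(t_n, p_n); k2 = f(t_n + h, p_n + h·k1); p_{n+1} = p_n + (h/2)·(k1 + k2).
t=-0.700000, p=-0.090000:
  k1 = f(-0.700000, -0.090000) = 0.591900
  k2 = f(-0.390000, 0.093489) = 0.591260
  p ← -0.090000 + (0.31/2)·(0.591900 + 0.591260) = 0.093390
t=-0.390000, p=0.093390:
  k1 = f(-0.390000, 0.093390) = 0.591278
  k2 = f(-0.080000, 0.276686) = 0.523445
  p ← 0.093390 + (0.31/2)·(0.591278 + 0.523445) = 0.266172
t=-0.080000, p=0.266172:
  k1 = f(-0.080000, 0.266172) = 0.529153
  k2 = f(0.230000, 0.430209) = 0.414920
  p ← 0.266172 + (0.31/2)·(0.529153 + 0.414920) = 0.412503
p(0.23) ≈ 0.4125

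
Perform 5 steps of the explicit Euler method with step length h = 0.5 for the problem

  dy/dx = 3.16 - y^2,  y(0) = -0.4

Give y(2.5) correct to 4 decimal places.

Euler: y_{n+1} = y_n + h·f(x_n, y_n).
x=0.000000, y=-0.400000: f=3.000000 → y ← -0.400000 + 0.5·3.000000 = 1.100000
x=0.500000, y=1.100000: f=1.950000 → y ← 1.100000 + 0.5·1.950000 = 2.075000
x=1.000000, y=2.075000: f=-1.145625 → y ← 2.075000 + 0.5·(-1.145625) = 1.502187
x=1.500000, y=1.502187: f=0.903433 → y ← 1.502187 + 0.5·0.903433 = 1.953904
x=2.000000, y=1.953904: f=-0.657740 → y ← 1.953904 + 0.5·(-0.657740) = 1.625034
y(2.5) ≈ 1.6250

1.6250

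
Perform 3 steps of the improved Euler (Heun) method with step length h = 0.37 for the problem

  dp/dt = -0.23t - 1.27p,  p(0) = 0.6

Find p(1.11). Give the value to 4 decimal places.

0.0618

Heun: k1 = f(t_n, p_n); k2 = f(t_n + h, p_n + h·k1); p_{n+1} = p_n + (h/2)·(k1 + k2).
t=0.000000, p=0.600000:
  k1 = f(0.000000, 0.600000) = -0.762000
  k2 = f(0.370000, 0.318060) = -0.489036
  p ← 0.600000 + (0.37/2)·(-0.762000 + (-0.489036)) = 0.368558
t=0.370000, p=0.368558:
  k1 = f(0.370000, 0.368558) = -0.553169
  k2 = f(0.740000, 0.163886) = -0.378335
  p ← 0.368558 + (0.37/2)·(-0.553169 + (-0.378335)) = 0.196230
t=0.740000, p=0.196230:
  k1 = f(0.740000, 0.196230) = -0.419412
  k2 = f(1.110000, 0.041048) = -0.307430
  p ← 0.196230 + (0.37/2)·(-0.419412 + (-0.307430)) = 0.061764
p(1.11) ≈ 0.0618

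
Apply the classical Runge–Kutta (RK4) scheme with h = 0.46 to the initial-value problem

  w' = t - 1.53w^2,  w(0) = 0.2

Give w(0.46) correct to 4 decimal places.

0.2712

RK4: k1 = f(t_n, w_n); k2 = f(t_n + h/2, w_n + (h/2)·k1); k3 = f(t_n + h/2, w_n + (h/2)·k2); k4 = f(t_n + h, w_n + h·k3); w_{n+1} = w_n + (h/6)·(k1 + 2k2 + 2k3 + k4).
t=0.000000, w=0.200000:
  k1 = f(0.000000, 0.200000) = -0.061200
  k2 = f(0.230000, 0.185924) = 0.177111
  k3 = f(0.230000, 0.240736) = 0.141331
  k4 = f(0.460000, 0.265012) = 0.352546
  w ← 0.200000 + (0.46/6)·(k1 + 2k2 + 2k3 + k4) = 0.271164
w(0.46) ≈ 0.2712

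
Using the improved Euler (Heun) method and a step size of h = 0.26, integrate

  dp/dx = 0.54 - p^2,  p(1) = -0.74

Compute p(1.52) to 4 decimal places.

Heun: k1 = f(x_n, p_n); k2 = f(x_n + h, p_n + h·k1); p_{n+1} = p_n + (h/2)·(k1 + k2).
x=1.000000, p=-0.740000:
  k1 = f(1.000000, -0.740000) = -0.007600
  k2 = f(1.260000, -0.741976) = -0.010528
  p ← -0.740000 + (0.26/2)·(-0.007600 + (-0.010528)) = -0.742357
x=1.260000, p=-0.742357:
  k1 = f(1.260000, -0.742357) = -0.011093
  k2 = f(1.520000, -0.745241) = -0.015384
  p ← -0.742357 + (0.26/2)·(-0.011093 + (-0.015384)) = -0.745799
p(1.52) ≈ -0.7458

-0.7458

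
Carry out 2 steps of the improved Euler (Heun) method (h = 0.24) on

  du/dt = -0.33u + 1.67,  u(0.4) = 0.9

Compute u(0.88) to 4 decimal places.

Heun: k1 = f(t_n, u_n); k2 = f(t_n + h, u_n + h·k1); u_{n+1} = u_n + (h/2)·(k1 + k2).
t=0.400000, u=0.900000:
  k1 = f(0.400000, 0.900000) = 1.373000
  k2 = f(0.640000, 1.229520) = 1.264258
  u ← 0.900000 + (0.24/2)·(1.373000 + 1.264258) = 1.216471
t=0.640000, u=1.216471:
  k1 = f(0.640000, 1.216471) = 1.268565
  k2 = f(0.880000, 1.520927) = 1.168094
  u ← 1.216471 + (0.24/2)·(1.268565 + 1.168094) = 1.508870
u(0.88) ≈ 1.5089

1.5089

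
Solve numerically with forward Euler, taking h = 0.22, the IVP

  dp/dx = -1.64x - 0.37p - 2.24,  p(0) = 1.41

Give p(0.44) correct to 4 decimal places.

Euler: p_{n+1} = p_n + h·f(x_n, p_n).
x=0.000000, p=1.410000: f=-2.761700 → p ← 1.410000 + 0.22·(-2.761700) = 0.802426
x=0.220000, p=0.802426: f=-2.897698 → p ← 0.802426 + 0.22·(-2.897698) = 0.164933
p(0.44) ≈ 0.1649

0.1649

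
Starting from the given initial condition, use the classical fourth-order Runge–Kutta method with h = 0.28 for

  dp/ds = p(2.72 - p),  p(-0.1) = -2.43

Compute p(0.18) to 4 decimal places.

RK4: k1 = f(s_n, p_n); k2 = f(s_n + h/2, p_n + (h/2)·k1); k3 = f(s_n + h/2, p_n + (h/2)·k2); k4 = f(s_n + h, p_n + h·k3); p_{n+1} = p_n + (h/6)·(k1 + 2k2 + 2k3 + k4).
s=-0.100000, p=-2.430000:
  k1 = f(-0.100000, -2.430000) = -12.514500
  k2 = f(0.040000, -4.182030) = -28.864497
  k3 = f(0.040000, -6.471030) = -59.475423
  k4 = f(0.180000, -19.083119) = -416.071494
  p ← -2.430000 + (0.28/6)·(k1 + 2k2 + 2k3 + k4) = -30.675739
p(0.18) ≈ -30.6757

-30.6757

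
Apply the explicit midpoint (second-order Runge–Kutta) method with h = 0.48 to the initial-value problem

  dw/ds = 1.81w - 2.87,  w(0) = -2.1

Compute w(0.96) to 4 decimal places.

Midpoint: k1 = f(s_n, w_n); k2 = f(s_n + h/2, w_n + (h/2)·k1); w_{n+1} = w_n + h·k2.
s=0.000000, w=-2.100000:
  k1 = f(0.000000, -2.100000) = -6.671000
  k2 = f(0.240000, -3.701040) = -9.568882
  w ← -2.100000 + 0.48·(-9.568882) = -6.693064
s=0.480000, w=-6.693064:
  k1 = f(0.480000, -6.693064) = -14.984445
  k2 = f(0.720000, -10.289330) = -21.493688
  w ← -6.693064 + 0.48·(-21.493688) = -17.010034
w(0.96) ≈ -17.0100

-17.0100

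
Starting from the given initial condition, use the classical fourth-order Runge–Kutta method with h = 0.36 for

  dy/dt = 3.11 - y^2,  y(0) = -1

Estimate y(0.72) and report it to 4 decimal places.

0.9760

RK4: k1 = f(t_n, y_n); k2 = f(t_n + h/2, y_n + (h/2)·k1); k3 = f(t_n + h/2, y_n + (h/2)·k2); k4 = f(t_n + h, y_n + h·k3); y_{n+1} = y_n + (h/6)·(k1 + 2k2 + 2k3 + k4).
t=0.000000, y=-1.000000:
  k1 = f(0.000000, -1.000000) = 2.110000
  k2 = f(0.180000, -0.620200) = 2.725352
  k3 = f(0.180000, -0.509437) = 2.850474
  k4 = f(0.360000, 0.026171) = 3.109315
  y ← -1.000000 + (0.36/6)·(k1 + 2k2 + 2k3 + k4) = -0.017742
t=0.360000, y=-0.017742:
  k1 = f(0.360000, -0.017742) = 3.109685
  k2 = f(0.540000, 0.542001) = 2.816234
  k3 = f(0.540000, 0.489180) = 2.870703
  k4 = f(0.720000, 1.015711) = 2.078331
  y ← -0.017742 + (0.36/6)·(k1 + 2k2 + 2k3 + k4) = 0.975971
y(0.72) ≈ 0.9760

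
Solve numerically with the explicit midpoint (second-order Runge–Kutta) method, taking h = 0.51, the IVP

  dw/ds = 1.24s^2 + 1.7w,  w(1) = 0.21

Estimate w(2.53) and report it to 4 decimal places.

Midpoint: k1 = f(s_n, w_n); k2 = f(s_n + h/2, w_n + (h/2)·k1); w_{n+1} = w_n + h·k2.
s=1.000000, w=0.210000:
  k1 = f(1.000000, 0.210000) = 1.597000
  k2 = f(1.255000, 0.617235) = 3.002330
  w ← 0.210000 + 0.51·3.002330 = 1.741189
s=1.510000, w=1.741189:
  k1 = f(1.510000, 1.741189) = 5.787345
  k2 = f(1.765000, 3.216961) = 9.331713
  w ← 1.741189 + 0.51·9.331713 = 6.500362
s=2.020000, w=6.500362:
  k1 = f(2.020000, 6.500362) = 16.110312
  k2 = f(2.275000, 10.608492) = 24.452211
  w ← 6.500362 + 0.51·24.452211 = 18.970990
w(2.53) ≈ 18.9710

18.9710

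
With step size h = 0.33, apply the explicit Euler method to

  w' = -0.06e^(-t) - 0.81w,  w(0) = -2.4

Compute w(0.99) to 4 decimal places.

-0.9753

Euler: w_{n+1} = w_n + h·f(t_n, w_n).
t=0.000000, w=-2.400000: f=1.884000 → w ← -2.400000 + 0.33·1.884000 = -1.778280
t=0.330000, w=-1.778280: f=1.397271 → w ← -1.778280 + 0.33·1.397271 = -1.317180
t=0.660000, w=-1.317180: f=1.035905 → w ← -1.317180 + 0.33·1.035905 = -0.975332
w(0.99) ≈ -0.9753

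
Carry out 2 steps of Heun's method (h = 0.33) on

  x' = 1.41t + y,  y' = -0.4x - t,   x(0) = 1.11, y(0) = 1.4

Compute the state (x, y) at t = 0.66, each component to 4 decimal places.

Heun on (x,y): k1 = f(t_n, state_n); k2 = f(t_n + h, state_n + h·k1); state_{n+1} = state_n + (h/2)·(k1 + k2).
0.000000: (1.110000, 1.400000)
  k1 = (1.400000, -0.444000)
  predictor → (1.572000, 1.253480)
  k2 = (1.718780, -0.958800)
  → (1.624599, 1.168538)
0.330000: (1.624599, 1.168538)
  k1 = (1.633838, -0.979839)
  predictor → (2.163765, 0.845191)
  k2 = (1.775791, -1.525506)
  → (2.187187, 0.755156)
(x(0.66), y(0.66)) ≈ (2.1872, 0.7552)

2.1872, 0.7552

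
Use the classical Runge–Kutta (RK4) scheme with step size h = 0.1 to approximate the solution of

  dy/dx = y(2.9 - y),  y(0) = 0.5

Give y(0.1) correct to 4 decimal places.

RK4: k1 = f(x_n, y_n); k2 = f(x_n + h/2, y_n + (h/2)·k1); k3 = f(x_n + h/2, y_n + (h/2)·k2); k4 = f(x_n + h, y_n + h·k3); y_{n+1} = y_n + (h/6)·(k1 + 2k2 + 2k3 + k4).
x=0.000000, y=0.500000:
  k1 = f(0.000000, 0.500000) = 1.200000
  k2 = f(0.050000, 0.560000) = 1.310400
  k3 = f(0.050000, 0.565520) = 1.320195
  k4 = f(0.100000, 0.632020) = 1.433408
  y ← 0.500000 + (0.1/6)·(k1 + 2k2 + 2k3 + k4) = 0.631577
y(0.1) ≈ 0.6316

0.6316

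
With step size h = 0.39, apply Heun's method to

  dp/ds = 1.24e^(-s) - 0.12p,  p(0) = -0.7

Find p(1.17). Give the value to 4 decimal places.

0.1860

Heun: k1 = f(s_n, p_n); k2 = f(s_n + h, p_n + h·k1); p_{n+1} = p_n + (h/2)·(k1 + k2).
s=0.000000, p=-0.700000:
  k1 = f(0.000000, -0.700000) = 1.324000
  k2 = f(0.390000, -0.183640) = 0.861587
  p ← -0.700000 + (0.39/2)·(1.324000 + 0.861587) = -0.273810
s=0.390000, p=-0.273810:
  k1 = f(0.390000, -0.273810) = 0.872408
  k2 = f(0.780000, 0.066429) = 0.560452
  p ← -0.273810 + (0.39/2)·(0.872408 + 0.560452) = 0.005597
s=0.780000, p=0.005597:
  k1 = f(0.780000, 0.005597) = 0.567752
  k2 = f(1.170000, 0.227020) = 0.357613
  p ← 0.005597 + (0.39/2)·(0.567752 + 0.357613) = 0.186043
p(1.17) ≈ 0.1860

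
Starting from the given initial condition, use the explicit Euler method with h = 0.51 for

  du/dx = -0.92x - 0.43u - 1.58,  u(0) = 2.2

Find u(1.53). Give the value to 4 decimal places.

Euler: u_{n+1} = u_n + h·f(x_n, u_n).
x=0.000000, u=2.200000: f=-2.526000 → u ← 2.200000 + 0.51·(-2.526000) = 0.911740
x=0.510000, u=0.911740: f=-2.441248 → u ← 0.911740 + 0.51·(-2.441248) = -0.333297
x=1.020000, u=-0.333297: f=-2.375082 → u ← -0.333297 + 0.51·(-2.375082) = -1.544589
u(1.53) ≈ -1.5446

-1.5446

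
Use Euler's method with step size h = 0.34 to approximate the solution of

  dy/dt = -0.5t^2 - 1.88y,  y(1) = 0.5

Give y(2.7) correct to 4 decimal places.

-1.2737

Euler: y_{n+1} = y_n + h·f(t_n, y_n).
t=1.000000, y=0.500000: f=-1.440000 → y ← 0.500000 + 0.34·(-1.440000) = 0.010400
t=1.340000, y=0.010400: f=-0.917352 → y ← 0.010400 + 0.34·(-0.917352) = -0.301500
t=1.680000, y=-0.301500: f=-0.844381 → y ← -0.301500 + 0.34·(-0.844381) = -0.588589
t=2.020000, y=-0.588589: f=-0.933653 → y ← -0.588589 + 0.34·(-0.933653) = -0.906031
t=2.360000, y=-0.906031: f=-1.081462 → y ← -0.906031 + 0.34·(-1.081462) = -1.273728
y(2.7) ≈ -1.2737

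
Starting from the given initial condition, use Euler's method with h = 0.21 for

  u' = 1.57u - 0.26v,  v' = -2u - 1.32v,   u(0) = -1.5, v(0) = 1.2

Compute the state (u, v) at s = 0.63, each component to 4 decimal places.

Euler on (u,v): u_{n+1} = u_n + h·u', v_{n+1} = v_n + h·v'.
0.000000: (-1.500000, 1.200000); f=(-2.667000, 1.416000) → (-2.060070, 1.497360)
0.210000: (-2.060070, 1.497360); f=(-3.623624, 2.143625) → (-2.821031, 1.947521)
0.420000: (-2.821031, 1.947521); f=(-4.935374, 3.071334) → (-3.857459, 2.592501)
(u(0.63), v(0.63)) ≈ (-3.8575, 2.5925)

-3.8575, 2.5925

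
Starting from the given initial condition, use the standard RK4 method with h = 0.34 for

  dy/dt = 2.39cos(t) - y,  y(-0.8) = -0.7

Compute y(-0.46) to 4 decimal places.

0.0595

RK4: k1 = f(t_n, y_n); k2 = f(t_n + h/2, y_n + (h/2)·k1); k3 = f(t_n + h/2, y_n + (h/2)·k2); k4 = f(t_n + h, y_n + h·k3); y_{n+1} = y_n + (h/6)·(k1 + 2k2 + 2k3 + k4).
t=-0.800000, y=-0.700000:
  k1 = f(-0.800000, -0.700000) = 2.365129
  k2 = f(-0.630000, -0.297928) = 2.229114
  k3 = f(-0.630000, -0.321051) = 2.252236
  k4 = f(-0.460000, 0.065760) = 2.075805
  y ← -0.700000 + (0.34/6)·(k1 + 2k2 + 2k3 + k4) = 0.059539
y(-0.46) ≈ 0.0595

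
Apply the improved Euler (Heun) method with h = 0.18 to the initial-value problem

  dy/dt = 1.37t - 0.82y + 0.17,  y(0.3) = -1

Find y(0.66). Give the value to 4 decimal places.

-0.4823

Heun: k1 = f(t_n, y_n); k2 = f(t_n + h, y_n + h·k1); y_{n+1} = y_n + (h/2)·(k1 + k2).
t=0.300000, y=-1.000000:
  k1 = f(0.300000, -1.000000) = 1.401000
  k2 = f(0.480000, -0.747820) = 1.440812
  y ← -1.000000 + (0.18/2)·(1.401000 + 1.440812) = -0.744237
t=0.480000, y=-0.744237:
  k1 = f(0.480000, -0.744237) = 1.437874
  k2 = f(0.660000, -0.485420) = 1.472244
  y ← -0.744237 + (0.18/2)·(1.437874 + 1.472244) = -0.482326
y(0.66) ≈ -0.4823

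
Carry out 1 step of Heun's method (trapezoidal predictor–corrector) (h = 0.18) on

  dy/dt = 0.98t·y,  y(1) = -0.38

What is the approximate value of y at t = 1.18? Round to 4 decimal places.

Heun: k1 = f(t_n, y_n); k2 = f(t_n + h, y_n + h·k1); y_{n+1} = y_n + (h/2)·(k1 + k2).
t=1.000000, y=-0.380000:
  k1 = f(1.000000, -0.380000) = -0.372400
  k2 = f(1.180000, -0.447032) = -0.516948
  y ← -0.380000 + (0.18/2)·(-0.372400 + (-0.516948)) = -0.460041
y(1.18) ≈ -0.4600

-0.4600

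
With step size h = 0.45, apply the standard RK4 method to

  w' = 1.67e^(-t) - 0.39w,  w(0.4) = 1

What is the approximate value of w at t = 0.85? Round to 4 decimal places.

RK4: k1 = f(t_n, w_n); k2 = f(t_n + h/2, w_n + (h/2)·k1); k3 = f(t_n + h/2, w_n + (h/2)·k2); k4 = f(t_n + h, w_n + h·k3); w_{n+1} = w_n + (h/6)·(k1 + 2k2 + 2k3 + k4).
t=0.400000, w=1.000000:
  k1 = f(0.400000, 1.000000) = 0.729434
  k2 = f(0.625000, 1.164123) = 0.439879
  k3 = f(0.625000, 1.098973) = 0.465287
  k4 = f(0.850000, 1.209379) = 0.242125
  w ← 1.000000 + (0.45/6)·(k1 + 2k2 + 2k3 + k4) = 1.208642
w(0.85) ≈ 1.2086

1.2086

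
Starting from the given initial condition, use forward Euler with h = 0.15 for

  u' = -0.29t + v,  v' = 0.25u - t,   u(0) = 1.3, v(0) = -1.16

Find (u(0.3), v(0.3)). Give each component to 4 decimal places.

Euler on (u,v): u_{n+1} = u_n + h·u', v_{n+1} = v_n + h·v'.
0.000000: (1.300000, -1.160000); f=(-1.160000, 0.325000) → (1.126000, -1.111250)
0.150000: (1.126000, -1.111250); f=(-1.154750, 0.131500) → (0.952788, -1.091525)
(u(0.3), v(0.3)) ≈ (0.9528, -1.0915)

0.9528, -1.0915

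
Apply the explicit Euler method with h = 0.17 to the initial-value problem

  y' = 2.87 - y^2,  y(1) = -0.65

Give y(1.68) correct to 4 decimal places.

Euler: y_{n+1} = y_n + h·f(x_n, y_n).
x=1.000000, y=-0.650000: f=2.447500 → y ← -0.650000 + 0.17·2.447500 = -0.233925
x=1.170000, y=-0.233925: f=2.815279 → y ← -0.233925 + 0.17·2.815279 = 0.244672
x=1.340000, y=0.244672: f=2.810135 → y ← 0.244672 + 0.17·2.810135 = 0.722395
x=1.510000, y=0.722395: f=2.348145 → y ← 0.722395 + 0.17·2.348145 = 1.121580
y(1.68) ≈ 1.1216

1.1216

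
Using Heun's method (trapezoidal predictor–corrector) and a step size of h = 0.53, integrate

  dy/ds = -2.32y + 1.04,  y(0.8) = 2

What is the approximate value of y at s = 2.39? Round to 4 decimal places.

Heun: k1 = f(s_n, y_n); k2 = f(s_n + h, y_n + h·k1); y_{n+1} = y_n + (h/2)·(k1 + k2).
s=0.800000, y=2.000000:
  k1 = f(0.800000, 2.000000) = -3.600000
  k2 = f(1.330000, 0.092000) = 0.826560
  y ← 2.000000 + (0.53/2)·(-3.600000 + 0.826560) = 1.265038
s=1.330000, y=1.265038:
  k1 = f(1.330000, 1.265038) = -1.894889
  k2 = f(1.860000, 0.260747) = 0.435067
  y ← 1.265038 + (0.53/2)·(-1.894889 + 0.435067) = 0.878185
s=1.860000, y=0.878185:
  k1 = f(1.860000, 0.878185) = -0.997390
  k2 = f(2.390000, 0.349569) = 0.229001
  y ← 0.878185 + (0.53/2)·(-0.997390 + 0.229001) = 0.674562
y(2.39) ≈ 0.6746

0.6746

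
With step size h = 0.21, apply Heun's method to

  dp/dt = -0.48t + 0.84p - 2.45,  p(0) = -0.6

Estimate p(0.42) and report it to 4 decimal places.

Heun: k1 = f(t_n, p_n); k2 = f(t_n + h, p_n + h·k1); p_{n+1} = p_n + (h/2)·(k1 + k2).
t=0.000000, p=-0.600000:
  k1 = f(0.000000, -0.600000) = -2.954000
  k2 = f(0.210000, -1.220340) = -3.575886
  p ← -0.600000 + (0.21/2)·(-2.954000 + (-3.575886)) = -1.285638
t=0.210000, p=-1.285638:
  k1 = f(0.210000, -1.285638) = -3.630736
  k2 = f(0.420000, -2.048093) = -4.371998
  p ← -1.285638 + (0.21/2)·(-3.630736 + (-4.371998)) = -2.125925
p(0.42) ≈ -2.1259

-2.1259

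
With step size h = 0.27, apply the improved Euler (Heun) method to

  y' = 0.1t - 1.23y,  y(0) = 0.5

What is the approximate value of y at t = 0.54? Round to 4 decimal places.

0.2738

Heun: k1 = f(t_n, y_n); k2 = f(t_n + h, y_n + h·k1); y_{n+1} = y_n + (h/2)·(k1 + k2).
t=0.000000, y=0.500000:
  k1 = f(0.000000, 0.500000) = -0.615000
  k2 = f(0.270000, 0.333950) = -0.383758
  y ← 0.500000 + (0.27/2)·(-0.615000 + (-0.383758)) = 0.365168
t=0.270000, y=0.365168:
  k1 = f(0.270000, 0.365168) = -0.422156
  k2 = f(0.540000, 0.251185) = -0.254958
  y ← 0.365168 + (0.27/2)·(-0.422156 + (-0.254958)) = 0.273757
y(0.54) ≈ 0.2738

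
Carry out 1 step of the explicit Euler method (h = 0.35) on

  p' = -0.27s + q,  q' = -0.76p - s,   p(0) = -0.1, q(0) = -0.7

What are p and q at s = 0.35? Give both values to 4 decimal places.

Euler on (p,q): p_{n+1} = p_n + h·p', q_{n+1} = q_n + h·q'.
0.000000: (-0.100000, -0.700000); f=(-0.700000, 0.076000) → (-0.345000, -0.673400)
(p(0.35), q(0.35)) ≈ (-0.3450, -0.6734)

-0.3450, -0.6734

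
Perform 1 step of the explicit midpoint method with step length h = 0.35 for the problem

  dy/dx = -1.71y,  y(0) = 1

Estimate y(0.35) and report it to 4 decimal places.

0.5806

Midpoint: k1 = f(x_n, y_n); k2 = f(x_n + h/2, y_n + (h/2)·k1); y_{n+1} = y_n + h·k2.
x=0.000000, y=1.000000:
  k1 = f(0.000000, 1.000000) = -1.710000
  k2 = f(0.175000, 0.700750) = -1.198282
  y ← 1.000000 + 0.35·(-1.198282) = 0.580601
y(0.35) ≈ 0.5806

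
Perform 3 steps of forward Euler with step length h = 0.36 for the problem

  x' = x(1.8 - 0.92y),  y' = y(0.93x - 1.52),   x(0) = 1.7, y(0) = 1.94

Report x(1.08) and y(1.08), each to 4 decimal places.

1.6520, 2.0732

Euler on (x,y): x_{n+1} = x_n + h·x', y_{n+1} = y_n + h·y'.
0.000000: (1.700000, 1.940000); f=(0.025840, 0.118340) → (1.709302, 1.982602)
0.360000: (1.709302, 1.982602); f=(-0.041013, 0.138091) → (1.694538, 2.032315)
0.720000: (1.694538, 2.032315); f=(-0.118160, 0.113647) → (1.652000, 2.073228)
(x(1.08), y(1.08)) ≈ (1.6520, 2.0732)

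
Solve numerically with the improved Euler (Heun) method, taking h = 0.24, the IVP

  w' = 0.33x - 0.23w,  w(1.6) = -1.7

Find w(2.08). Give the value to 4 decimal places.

Heun: k1 = f(x_n, w_n); k2 = f(x_n + h, w_n + h·k1); w_{n+1} = w_n + (h/2)·(k1 + k2).
x=1.600000, w=-1.700000:
  k1 = f(1.600000, -1.700000) = 0.919000
  k2 = f(1.840000, -1.479440) = 0.947471
  w ← -1.700000 + (0.24/2)·(0.919000 + 0.947471) = -1.476023
x=1.840000, w=-1.476023:
  k1 = f(1.840000, -1.476023) = 0.946685
  k2 = f(2.080000, -1.248819) = 0.973628
  w ← -1.476023 + (0.24/2)·(0.946685 + 0.973628) = -1.245586
w(2.08) ≈ -1.2456

-1.2456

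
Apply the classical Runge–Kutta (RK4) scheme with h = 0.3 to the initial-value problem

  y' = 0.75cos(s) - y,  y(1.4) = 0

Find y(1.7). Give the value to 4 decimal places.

0.0026

RK4: k1 = f(s_n, y_n); k2 = f(s_n + h/2, y_n + (h/2)·k1); k3 = f(s_n + h/2, y_n + (h/2)·k2); k4 = f(s_n + h, y_n + h·k3); y_{n+1} = y_n + (h/6)·(k1 + 2k2 + 2k3 + k4).
s=1.400000, y=0.000000:
  k1 = f(1.400000, 0.000000) = 0.127475
  k2 = f(1.550000, 0.019121) = -0.003525
  k3 = f(1.550000, -0.000529) = 0.016125
  k4 = f(1.700000, 0.004837) = -0.101471
  y ← 0.000000 + (0.3/6)·(k1 + 2k2 + 2k3 + k4) = 0.002560
y(1.7) ≈ 0.0026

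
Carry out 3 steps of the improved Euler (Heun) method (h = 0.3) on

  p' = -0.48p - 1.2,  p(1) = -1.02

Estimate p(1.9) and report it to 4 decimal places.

Heun: k1 = f(t_n, p_n); k2 = f(t_n + h, p_n + h·k1); p_{n+1} = p_n + (h/2)·(k1 + k2).
t=1.000000, p=-1.020000:
  k1 = f(1.000000, -1.020000) = -0.710400
  k2 = f(1.300000, -1.233120) = -0.608102
  p ← -1.020000 + (0.3/2)·(-0.710400 + (-0.608102)) = -1.217775
t=1.300000, p=-1.217775:
  k1 = f(1.300000, -1.217775) = -0.615468
  k2 = f(1.600000, -1.402416) = -0.526840
  p ← -1.217775 + (0.3/2)·(-0.615468 + (-0.526840)) = -1.389122
t=1.600000, p=-1.389122:
  k1 = f(1.600000, -1.389122) = -0.533222
  k2 = f(1.900000, -1.549088) = -0.456438
  p ← -1.389122 + (0.3/2)·(-0.533222 + (-0.456438)) = -1.537571
p(1.9) ≈ -1.5376

-1.5376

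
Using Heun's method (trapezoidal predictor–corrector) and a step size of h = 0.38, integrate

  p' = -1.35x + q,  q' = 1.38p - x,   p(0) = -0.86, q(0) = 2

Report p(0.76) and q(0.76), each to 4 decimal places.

0.0057, 1.4269

Heun on (p,q): k1 = f(x_n, state_n); k2 = f(x_n + h, state_n + h·k1); state_{n+1} = state_n + (h/2)·(k1 + k2).
0.000000: (-0.860000, 2.000000)
  k1 = (2.000000, -1.186800)
  predictor → (-0.100000, 1.549016)
  k2 = (1.036016, -0.518000)
  → (-0.283157, 1.676088)
0.380000: (-0.283157, 1.676088)
  k1 = (1.163088, -0.770757)
  predictor → (0.158816, 1.383200)
  k2 = (0.357200, -0.540833)
  → (0.005698, 1.426886)
(p(0.76), q(0.76)) ≈ (0.0057, 1.4269)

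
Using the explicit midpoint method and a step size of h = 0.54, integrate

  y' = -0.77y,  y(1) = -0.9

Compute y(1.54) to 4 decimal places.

-0.6036

Midpoint: k1 = f(t_n, y_n); k2 = f(t_n + h/2, y_n + (h/2)·k1); y_{n+1} = y_n + h·k2.
t=1.000000, y=-0.900000:
  k1 = f(1.000000, -0.900000) = 0.693000
  k2 = f(1.270000, -0.712890) = 0.548925
  y ← -0.900000 + 0.54·0.548925 = -0.603580
y(1.54) ≈ -0.6036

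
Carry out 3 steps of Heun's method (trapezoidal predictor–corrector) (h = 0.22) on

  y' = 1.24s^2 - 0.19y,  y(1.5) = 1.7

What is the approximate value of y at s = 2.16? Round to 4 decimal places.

Heun: k1 = f(s_n, y_n); k2 = f(s_n + h, y_n + h·k1); y_{n+1} = y_n + (h/2)·(k1 + k2).
s=1.500000, y=1.700000:
  k1 = f(1.500000, 1.700000) = 2.467000
  k2 = f(1.720000, 2.242740) = 3.242295
  y ← 1.700000 + (0.22/2)·(2.467000 + 3.242295) = 2.328022
s=1.720000, y=2.328022:
  k1 = f(1.720000, 2.328022) = 3.226092
  k2 = f(1.940000, 3.037763) = 4.089689
  y ← 2.328022 + (0.22/2)·(3.226092 + 4.089689) = 3.132758
s=1.940000, y=3.132758:
  k1 = f(1.940000, 3.132758) = 4.071640
  k2 = f(2.160000, 4.028519) = 5.019925
  y ← 3.132758 + (0.22/2)·(4.071640 + 5.019925) = 4.132831
y(2.16) ≈ 4.1328

4.1328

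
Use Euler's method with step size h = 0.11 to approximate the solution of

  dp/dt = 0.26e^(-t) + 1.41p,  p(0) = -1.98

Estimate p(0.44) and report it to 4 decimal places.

Euler: p_{n+1} = p_n + h·f(t_n, p_n).
t=0.000000, p=-1.980000: f=-2.531800 → p ← -1.980000 + 0.11·(-2.531800) = -2.258498
t=0.110000, p=-2.258498: f=-2.951565 → p ← -2.258498 + 0.11·(-2.951565) = -2.583170
t=0.220000, p=-2.583170: f=-3.433615 → p ← -2.583170 + 0.11·(-3.433615) = -2.960868
t=0.330000, p=-2.960868: f=-3.987903 → p ← -2.960868 + 0.11·(-3.987903) = -3.399537
p(0.44) ≈ -3.3995

-3.3995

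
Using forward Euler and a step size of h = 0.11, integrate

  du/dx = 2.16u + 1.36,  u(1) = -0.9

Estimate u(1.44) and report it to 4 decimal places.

Euler: u_{n+1} = u_n + h·f(x_n, u_n).
x=1.000000, u=-0.900000: f=-0.584000 → u ← -0.900000 + 0.11·(-0.584000) = -0.964240
x=1.110000, u=-0.964240: f=-0.722758 → u ← -0.964240 + 0.11·(-0.722758) = -1.043743
x=1.220000, u=-1.043743: f=-0.894486 → u ← -1.043743 + 0.11·(-0.894486) = -1.142137
x=1.330000, u=-1.142137: f=-1.107016 → u ← -1.142137 + 0.11·(-1.107016) = -1.263909
u(1.44) ≈ -1.2639

-1.2639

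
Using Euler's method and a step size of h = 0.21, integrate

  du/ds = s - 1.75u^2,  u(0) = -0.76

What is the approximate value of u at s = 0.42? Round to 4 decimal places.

Euler: u_{n+1} = u_n + h·f(s_n, u_n).
s=0.000000, u=-0.760000: f=-1.010800 → u ← -0.760000 + 0.21·(-1.010800) = -0.972268
s=0.210000, u=-0.972268: f=-1.444284 → u ← -0.972268 + 0.21·(-1.444284) = -1.275568
u(0.42) ≈ -1.2756

-1.2756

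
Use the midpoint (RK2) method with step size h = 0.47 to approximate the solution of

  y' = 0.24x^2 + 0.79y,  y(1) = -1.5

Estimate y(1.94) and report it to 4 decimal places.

-2.4603

Midpoint: k1 = f(x_n, y_n); k2 = f(x_n + h/2, y_n + (h/2)·k1); y_{n+1} = y_n + h·k2.
x=1.000000, y=-1.500000:
  k1 = f(1.000000, -1.500000) = -0.945000
  k2 = f(1.235000, -1.722075) = -0.994385
  y ← -1.500000 + 0.47·(-0.994385) = -1.967361
x=1.470000, y=-1.967361:
  k1 = f(1.470000, -1.967361) = -1.035599
  k2 = f(1.705000, -2.210727) = -1.048788
  y ← -1.967361 + 0.47·(-1.048788) = -2.460292
y(1.94) ≈ -2.4603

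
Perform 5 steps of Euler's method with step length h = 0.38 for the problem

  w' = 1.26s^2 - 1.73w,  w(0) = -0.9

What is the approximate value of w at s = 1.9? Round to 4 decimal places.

Euler: w_{n+1} = w_n + h·f(s_n, w_n).
s=0.000000, w=-0.900000: f=1.557000 → w ← -0.900000 + 0.38·1.557000 = -0.308340
s=0.380000, w=-0.308340: f=0.715372 → w ← -0.308340 + 0.38·0.715372 = -0.036499
s=0.760000, w=-0.036499: f=0.790919 → w ← -0.036499 + 0.38·0.790919 = 0.264050
s=1.140000, w=0.264050: f=1.180689 → w ← 0.264050 + 0.38·1.180689 = 0.712712
s=1.520000, w=0.712712: f=1.678112 → w ← 0.712712 + 0.38·1.678112 = 1.350395
w(1.9) ≈ 1.3504

1.3504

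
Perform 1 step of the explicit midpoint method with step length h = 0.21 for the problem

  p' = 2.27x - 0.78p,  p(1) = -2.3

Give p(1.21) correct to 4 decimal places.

Midpoint: k1 = f(x_n, p_n); k2 = f(x_n + h/2, p_n + (h/2)·k1); p_{n+1} = p_n + h·k2.
x=1.000000, p=-2.300000:
  k1 = f(1.000000, -2.300000) = 4.064000
  k2 = f(1.105000, -1.873280) = 3.969508
  p ← -2.300000 + 0.21·3.969508 = -1.466403
p(1.21) ≈ -1.4664

-1.4664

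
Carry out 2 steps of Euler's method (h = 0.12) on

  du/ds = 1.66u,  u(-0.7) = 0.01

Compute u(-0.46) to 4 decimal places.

0.0144

Euler: u_{n+1} = u_n + h·f(s_n, u_n).
s=-0.700000, u=0.010000: f=0.016600 → u ← 0.010000 + 0.12·0.016600 = 0.011992
s=-0.580000, u=0.011992: f=0.019907 → u ← 0.011992 + 0.12·0.019907 = 0.014381
u(-0.46) ≈ 0.0144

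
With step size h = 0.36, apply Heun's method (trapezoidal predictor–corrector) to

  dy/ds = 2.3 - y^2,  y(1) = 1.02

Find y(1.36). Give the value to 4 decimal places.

1.2699

Heun: k1 = f(s_n, y_n); k2 = f(s_n + h, y_n + h·k1); y_{n+1} = y_n + (h/2)·(k1 + k2).
s=1.000000, y=1.020000:
  k1 = f(1.000000, 1.020000) = 1.259600
  k2 = f(1.360000, 1.473456) = 0.128927
  y ← 1.020000 + (0.36/2)·(1.259600 + 0.128927) = 1.269935
y(1.36) ≈ 1.2699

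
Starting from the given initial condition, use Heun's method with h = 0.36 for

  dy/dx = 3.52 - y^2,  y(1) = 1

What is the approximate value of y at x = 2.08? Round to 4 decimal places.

Heun: k1 = f(x_n, y_n); k2 = f(x_n + h, y_n + h·k1); y_{n+1} = y_n + (h/2)·(k1 + k2).
x=1.000000, y=1.000000:
  k1 = f(1.000000, 1.000000) = 2.520000
  k2 = f(1.360000, 1.907200) = -0.117412
  y ← 1.000000 + (0.36/2)·(2.520000 + (-0.117412)) = 1.432466
x=1.360000, y=1.432466:
  k1 = f(1.360000, 1.432466) = 1.468042
  k2 = f(1.720000, 1.960961) = -0.325367
  y ← 1.432466 + (0.36/2)·(1.468042 + (-0.325367)) = 1.638147
x=1.720000, y=1.638147:
  k1 = f(1.720000, 1.638147) = 0.836474
  k2 = f(2.080000, 1.939278) = -0.240798
  y ← 1.638147 + (0.36/2)·(0.836474 + (-0.240798)) = 1.745369
y(2.08) ≈ 1.7454

1.7454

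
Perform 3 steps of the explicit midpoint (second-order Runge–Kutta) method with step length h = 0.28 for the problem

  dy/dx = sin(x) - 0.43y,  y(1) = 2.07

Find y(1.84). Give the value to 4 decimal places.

Midpoint: k1 = f(x_n, y_n); k2 = f(x_n + h/2, y_n + (h/2)·k1); y_{n+1} = y_n + h·k2.
x=1.000000, y=2.070000:
  k1 = f(1.000000, 2.070000) = -0.048629
  k2 = f(1.140000, 2.063192) = 0.021461
  y ← 2.070000 + 0.28·0.021461 = 2.076009
x=1.280000, y=2.076009:
  k1 = f(1.280000, 2.076009) = 0.065332
  k2 = f(1.420000, 2.085156) = 0.092035
  y ← 2.076009 + 0.28·0.092035 = 2.101779
x=1.560000, y=2.101779:
  k1 = f(1.560000, 2.101779) = 0.096177
  k2 = f(1.700000, 2.115244) = 0.082110
  y ← 2.101779 + 0.28·0.082110 = 2.124770
y(1.84) ≈ 2.1248

2.1248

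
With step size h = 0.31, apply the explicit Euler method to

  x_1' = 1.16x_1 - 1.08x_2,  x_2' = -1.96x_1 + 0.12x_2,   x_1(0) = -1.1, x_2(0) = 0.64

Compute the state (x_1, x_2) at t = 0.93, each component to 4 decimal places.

Euler on (x_1,x_2): x_1_{n+1} = x_1_n + h·x_1', x_2_{n+1} = x_2_n + h·x_2'.
0.000000: (-1.100000, 0.640000); f=(-1.967200, 2.232800) → (-1.709832, 1.332168)
0.310000: (-1.709832, 1.332168); f=(-3.422147, 3.511131) → (-2.770697, 2.420619)
0.620000: (-2.770697, 2.420619); f=(-5.828277, 5.721041) → (-4.577463, 4.194141)
(x_1(0.93), x_2(0.93)) ≈ (-4.5775, 4.1941)

-4.5775, 4.1941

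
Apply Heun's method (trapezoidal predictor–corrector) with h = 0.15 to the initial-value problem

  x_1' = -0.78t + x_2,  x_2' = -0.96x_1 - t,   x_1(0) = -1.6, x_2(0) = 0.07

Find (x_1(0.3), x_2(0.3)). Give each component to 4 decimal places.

-1.5487, 0.4805

Heun on (x_1,x_2): k1 = f(t_n, state_n); k2 = f(t_n + h, state_n + h·k1); state_{n+1} = state_n + (h/2)·(k1 + k2).
0.000000: (-1.600000, 0.070000)
  k1 = (0.070000, 1.536000)
  predictor → (-1.589500, 0.300400)
  k2 = (0.183400, 1.375920)
  → (-1.580995, 0.288394)
0.150000: (-1.580995, 0.288394)
  k1 = (0.171394, 1.367755)
  predictor → (-1.555286, 0.493557)
  k2 = (0.259557, 1.193074)
  → (-1.548674, 0.480456)
(x_1(0.3), x_2(0.3)) ≈ (-1.5487, 0.4805)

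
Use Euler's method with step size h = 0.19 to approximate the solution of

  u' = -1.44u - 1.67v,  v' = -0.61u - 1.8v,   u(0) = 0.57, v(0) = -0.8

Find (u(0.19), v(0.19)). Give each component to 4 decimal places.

0.6679, -0.5925

Euler on (u,v): u_{n+1} = u_n + h·u', v_{n+1} = v_n + h·v'.
0.000000: (0.570000, -0.800000); f=(0.515200, 1.092300) → (0.667888, -0.592463)
(u(0.19), v(0.19)) ≈ (0.6679, -0.5925)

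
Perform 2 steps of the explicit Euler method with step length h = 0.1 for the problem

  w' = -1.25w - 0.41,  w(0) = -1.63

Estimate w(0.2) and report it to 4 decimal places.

-1.3248

Euler: w_{n+1} = w_n + h·f(s_n, w_n).
s=0.000000, w=-1.630000: f=1.627500 → w ← -1.630000 + 0.1·1.627500 = -1.467250
s=0.100000, w=-1.467250: f=1.424063 → w ← -1.467250 + 0.1·1.424063 = -1.324844
w(0.2) ≈ -1.3248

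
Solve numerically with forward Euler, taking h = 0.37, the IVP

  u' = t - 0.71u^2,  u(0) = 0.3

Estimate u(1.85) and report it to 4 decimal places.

Euler: u_{n+1} = u_n + h·f(t_n, u_n).
t=0.000000, u=0.300000: f=-0.063900 → u ← 0.300000 + 0.37·(-0.063900) = 0.276357
t=0.370000, u=0.276357: f=0.315775 → u ← 0.276357 + 0.37·0.315775 = 0.393194
t=0.740000, u=0.393194: f=0.630233 → u ← 0.393194 + 0.37·0.630233 = 0.626380
t=1.110000, u=0.626380: f=0.831430 → u ← 0.626380 + 0.37·0.831430 = 0.934009
t=1.480000, u=0.934009: f=0.860615 → u ← 0.934009 + 0.37·0.860615 = 1.252437
u(1.85) ≈ 1.2524

1.2524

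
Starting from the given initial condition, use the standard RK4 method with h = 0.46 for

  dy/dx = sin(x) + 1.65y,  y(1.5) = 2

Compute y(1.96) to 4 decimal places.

RK4: k1 = f(x_n, y_n); k2 = f(x_n + h/2, y_n + (h/2)·k1); k3 = f(x_n + h/2, y_n + (h/2)·k2); k4 = f(x_n + h, y_n + h·k3); y_{n+1} = y_n + (h/6)·(k1 + 2k2 + 2k3 + k4).
x=1.500000, y=2.000000:
  k1 = f(1.500000, 2.000000) = 4.297495
  k2 = f(1.730000, 2.988424) = 5.918253
  k3 = f(1.730000, 3.361198) = 6.533331
  k4 = f(1.960000, 5.005332) = 9.184010
  y ← 2.000000 + (0.46/6)·(k1 + 2k2 + 2k3 + k4) = 4.942825
y(1.96) ≈ 4.9428

4.9428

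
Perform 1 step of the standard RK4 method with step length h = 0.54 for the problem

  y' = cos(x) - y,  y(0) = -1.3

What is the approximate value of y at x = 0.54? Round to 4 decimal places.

RK4: k1 = f(x_n, y_n); k2 = f(x_n + h/2, y_n + (h/2)·k1); k3 = f(x_n + h/2, y_n + (h/2)·k2); k4 = f(x_n + h, y_n + h·k3); y_{n+1} = y_n + (h/6)·(k1 + 2k2 + 2k3 + k4).
x=0.000000, y=-1.300000:
  k1 = f(0.000000, -1.300000) = 2.300000
  k2 = f(0.270000, -0.679000) = 1.642771
  k3 = f(0.270000, -0.856452) = 1.820223
  k4 = f(0.540000, -0.317080) = 1.174788
  y ← -1.300000 + (0.54/6)·(k1 + 2k2 + 2k3 + k4) = -0.363930
y(0.54) ≈ -0.3639

-0.3639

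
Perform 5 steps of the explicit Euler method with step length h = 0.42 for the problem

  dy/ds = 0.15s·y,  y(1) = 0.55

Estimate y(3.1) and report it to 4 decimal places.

Euler: y_{n+1} = y_n + h·f(s_n, y_n).
s=1.000000, y=0.550000: f=0.082500 → y ← 0.550000 + 0.42·0.082500 = 0.584650
s=1.420000, y=0.584650: f=0.124530 → y ← 0.584650 + 0.42·0.124530 = 0.636953
s=1.840000, y=0.636953: f=0.175799 → y ← 0.636953 + 0.42·0.175799 = 0.710788
s=2.260000, y=0.710788: f=0.240957 → y ← 0.710788 + 0.42·0.240957 = 0.811990
s=2.680000, y=0.811990: f=0.326420 → y ← 0.811990 + 0.42·0.326420 = 0.949087
y(3.1) ≈ 0.9491

0.9491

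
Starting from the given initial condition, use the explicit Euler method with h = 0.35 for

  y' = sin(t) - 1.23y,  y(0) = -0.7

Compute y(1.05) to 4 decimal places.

Euler: y_{n+1} = y_n + h·f(t_n, y_n).
t=0.000000, y=-0.700000: f=0.861000 → y ← -0.700000 + 0.35·0.861000 = -0.398650
t=0.350000, y=-0.398650: f=0.833237 → y ← -0.398650 + 0.35·0.833237 = -0.107017
t=0.700000, y=-0.107017: f=0.775849 → y ← -0.107017 + 0.35·0.775849 = 0.164530
y(1.05) ≈ 0.1645

0.1645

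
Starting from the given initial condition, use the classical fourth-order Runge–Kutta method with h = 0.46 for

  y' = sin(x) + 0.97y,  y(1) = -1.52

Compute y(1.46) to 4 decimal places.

-1.8365

RK4: k1 = f(x_n, y_n); k2 = f(x_n + h/2, y_n + (h/2)·k1); k3 = f(x_n + h/2, y_n + (h/2)·k2); k4 = f(x_n + h, y_n + h·k3); y_{n+1} = y_n + (h/6)·(k1 + 2k2 + 2k3 + k4).
x=1.000000, y=-1.520000:
  k1 = f(1.000000, -1.520000) = -0.632929
  k2 = f(1.230000, -1.665574) = -0.673118
  k3 = f(1.230000, -1.674817) = -0.682084
  k4 = f(1.460000, -1.833759) = -0.784877
  y ← -1.520000 + (0.46/6)·(k1 + 2k2 + 2k3 + k4) = -1.836496
y(1.46) ≈ -1.8365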